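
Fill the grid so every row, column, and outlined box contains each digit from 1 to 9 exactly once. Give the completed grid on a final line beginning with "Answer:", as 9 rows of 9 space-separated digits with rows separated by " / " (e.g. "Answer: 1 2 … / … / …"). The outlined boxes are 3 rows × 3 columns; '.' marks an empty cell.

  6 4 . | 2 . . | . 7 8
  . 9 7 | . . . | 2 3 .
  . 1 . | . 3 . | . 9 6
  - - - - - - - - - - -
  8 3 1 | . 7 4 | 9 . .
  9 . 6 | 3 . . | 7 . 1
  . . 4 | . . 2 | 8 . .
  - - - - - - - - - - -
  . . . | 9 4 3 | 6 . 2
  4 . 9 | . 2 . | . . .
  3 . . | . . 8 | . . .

Step 1. [r5c6∈{5}] r5c6 has the single candidate 5 ⇒ r5c6=5.
Step 2. [r2c1∈{5}] r2c1 is down to just 5 ⇒ r2c1=5.
Step 3. [r4c4∈{6}] only 6 remains possible at r4c4 ⇒ r4c4=6.
Step 4. [r6c2∈{5,7}] box 4 places 5 nowhere but r6c2 ⇒ r6c2=5.
Step 5. [r1c7∈{1,5}] r1c7 is the only open cell in box 3 admitting 1. So r1c7=1.
Step 6. [r6c4∈{1}] r6c4's peers cover all but 1, so r6c4=1.
Step 7. [r3c7∈{4,5}] r3c7 is the only open cell in box 3 admitting 5. So r3c7=5.
Step 8. [r9c9∈{4,5,7,9}] across row 9, 9 lands solely at r9c9, so r9c9=9.
Step 9. [r8c9∈{3,5,7}] col 9 places 7 nowhere but r8c9 ⇒ r8c9=7.
Step 10. [r8c4∈{5}] only 5 remains possible at r8c4. So r8c4=5.
Step 11. [r3c4∈{4,7,8}] in row 3, 4 fits only at r3c4 ⇒ r3c4=4.
Step 12. [r7c1∈{1,7}] across col 1, 1 lands solely at r7c1. So r7c1=1.
Step 13. [r5c8∈{2,4}] r5c8 is the only open cell in row 5 admitting 4. So r5c8=4.
Step 14. [r3c3∈{2,8}] across row 3, 8 lands solely at r3c3. So r3c3=8.
Step 15. [r7c3∈{5}] nothing but 5 survives at r7c3, so r7c3=5.
Step 16. [r7c2∈{7,8}] in row 7, 7 fits only at r7c2, so r7c2=7.
Step 17. [r9c8∈{1,5}] in row 9, 5 fits only at r9c8, so r9c8=5.
Step 18. [r9c5∈{1,6}] in row 9, 1 fits only at r9c5. So r9c5=1.
Step 19. [r8c6∈{6}] r8c6 has the single candidate 6 ⇒ r8c6=6.
Step 20. [r5c5∈{8}] r5c5 has the single candidate 8 ⇒ r5c5=8.
Step 21. [r9c3∈{2}] r9c3's peers cover all but 2, so r9c3=2.
Step 22. [r8c2∈{8}] r8c2's peers cover all but 8. So r8c2=8.
Step 23. [r1c6∈{9}] only 9 remains possible at r1c6, so r1c6=9.
Step 24. [r6c1∈{7}] r6c1 is down to just 7 ⇒ r6c1=7.
Step 25. [r5c2∈{2}] only 2 remains possible at r5c2, so r5c2=2.
Step 26. [r9c4∈{7}] r9c4 is down to just 7 ⇒ r9c4=7.
Step 27. [r9c7∈{4}] r9c7's peers cover all but 4. So r9c7=4.
Step 28. [r8c8∈{1}] nothing but 1 survives at r8c8 ⇒ r8c8=1.
Step 29. [r2c5∈{6}] r2c5 has the single candidate 6 ⇒ r2c5=6.
Step 30. [r9c2∈{6}] only 6 remains possible at r9c2 ⇒ r9c2=6.
Step 31. [r2c9∈{4}] only 4 remains possible at r2c9. So r2c9=4.
Step 32. [r2c6∈{1}] r2c6's peers cover all but 1 ⇒ r2c6=1.
Step 33. [r4c8∈{2}] only 2 remains possible at r4c8. So r4c8=2.
Step 34. [r6c5∈{9}] r6c5's peers cover all but 9, so r6c5=9.
Step 35. [r7c8∈{8}] r7c8 is down to just 8 ⇒ r7c8=8.
Step 36. [r8c7∈{3}] r8c7 has the single candidate 3, so r8c7=3.
Step 37. [r6c8∈{6}] r6c8 is down to just 6. So r6c8=6.
Step 38. [r4c9∈{5}] r4c9 is down to just 5. So r4c9=5.
Step 39. [r3c1∈{2}] r3c1's peers cover all but 2. So r3c1=2.
Step 40. [r1c3∈{3}] nothing but 3 survives at r1c3 ⇒ r1c3=3.
Step 41. [r2c4∈{8}] r2c4 has the single candidate 8. So r2c4=8.
Step 42. [r3c6∈{7}] r3c6 is down to just 7 ⇒ r3c6=7.
Step 43. [r6c9∈{3}] r6c9 is down to just 3 ⇒ r6c9=3.
Step 44. [r1c5∈{5}] only 5 remains possible at r1c5. So r1c5=5.

Answer: 6 4 3 2 5 9 1 7 8 / 5 9 7 8 6 1 2 3 4 / 2 1 8 4 3 7 5 9 6 / 8 3 1 6 7 4 9 2 5 / 9 2 6 3 8 5 7 4 1 / 7 5 4 1 9 2 8 6 3 / 1 7 5 9 4 3 6 8 2 / 4 8 9 5 2 6 3 1 7 / 3 6 2 7 1 8 4 5 9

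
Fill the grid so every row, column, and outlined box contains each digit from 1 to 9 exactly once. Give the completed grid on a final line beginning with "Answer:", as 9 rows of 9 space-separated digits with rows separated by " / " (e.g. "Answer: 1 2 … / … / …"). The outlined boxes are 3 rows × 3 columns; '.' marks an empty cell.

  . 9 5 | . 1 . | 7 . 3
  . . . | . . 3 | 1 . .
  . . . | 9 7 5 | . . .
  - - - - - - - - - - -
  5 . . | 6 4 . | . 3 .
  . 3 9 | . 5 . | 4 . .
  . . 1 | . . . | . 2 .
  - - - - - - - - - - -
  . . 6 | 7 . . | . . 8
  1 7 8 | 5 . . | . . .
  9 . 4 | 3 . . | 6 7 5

Step 1. [r6c4∈{8}] r6c4's peers cover all but 8. So r6c4=8.
Step 2. [r9c2∈{2}] r9c2 has the single candidate 2 ⇒ r9c2=2.
Step 3. [r5c4∈{1,2}] in col 4, 1 fits only at r5c4 ⇒ r5c4=1.
Step 4. [r2c8∈{4,5,6,8,9}] in row 2, 5 fits only at r2c8. So r2c8=5.
Step 5. [r2c9∈{2,4,6,9}] across row 2, 9 lands solely at r2c9. So r2c9=9.
Step 6. [r4c2∈{8}] r4c2's peers cover all but 8. So r4c2=8.
Step 7. [r3c7∈{2,8}] r3c7 is the only open cell in col 7 admitting 8, so r3c7=8.
Step 8. [r3c9∈{2,4,6}] in box 3, 2 fits only at r3c9. So r3c9=2.
Step 9. [r4c7∈{9}] r4c7 is down to just 9 ⇒ r4c7=9.
Step 10. [r8c9∈{4}] nothing but 4 survives at r8c9. So r8c9=4.
Step 11. [r7c6∈{1,2,4,9}] across row 7, 4 lands solely at r7c6. So r7c6=4.
Step 12. [r8c8∈{9}] r8c8 has the single candidate 9 ⇒ r8c8=9.
Step 13. [r7c1∈{3}] r7c1 is down to just 3, so r7c1=3.
Step 14. [r3c2∈{1,4,6}] in row 3, 1 fits only at r3c2, so r3c2=1.
Step 15. [r7c7∈{2}] r7c7 has the single candidate 2 ⇒ r7c7=2.
Step 16. [r6c6∈{7,9}] in col 6, 9 fits only at r6c6. So r6c6=9.
Step 17. [r9c5∈{8}] r9c5 is down to just 8. So r9c5=8.
Step 18. [r2c1∈{2,4,6,7,8}] 8 has one home in row 2: r2c1. So r2c1=8.
Step 19. [r2c3∈{2,7}] in row 2, 7 fits only at r2c3. So r2c3=7.
Step 20. [r1c1∈{2,4,6}] r1c1 is the only open cell in box 1 admitting 2, so r1c1=2.
Step 21. [r5c6∈{2,7}] r5c6 is the only open cell in row 5 admitting 2 ⇒ r5c6=2.
Step 22. [r8c6∈{6}] only 6 remains possible at r8c6, so r8c6=6.
Step 23. [r1c8∈{4,6}] r1c8 is the only open cell in row 1 admitting 6. So r1c8=6.
Step 24. [r3c1∈{4,6}] in row 3, 6 fits only at r3c1, so r3c1=6.
Step 25. [r6c2∈{4,6}] in col 2, 6 fits only at r6c2. So r6c2=6.
Step 26. [r6c9∈{7}] nothing but 7 survives at r6c9 ⇒ r6c9=7.
Step 27. [r2c4∈{2,4}] col 4 places 2 nowhere but r2c4, so r2c4=2.
Step 28. [r5c9∈{6}] r5c9 is down to just 6, so r5c9=6.
Step 29. [r1c4∈{4}] r1c4 has the single candidate 4 ⇒ r1c4=4.
Step 30. [r5c1∈{7}] r5c1's peers cover all but 7, so r5c1=7.
Step 31. [r8c5∈{2}] r8c5 is down to just 2, so r8c5=2.
Step 32. [r3c8∈{4}] r3c8 has the single candidate 4. So r3c8=4.
Step 33. [r7c5∈{9}] r7c5 has the single candidate 9, so r7c5=9.
Step 34. [r2c5∈{6}] r2c5 is down to just 6. So r2c5=6.
Step 35. [r4c3∈{2}] r4c3's peers cover all but 2, so r4c3=2.
Step 36. [r6c5∈{3}] r6c5 has the single candidate 3, so r6c5=3.
Step 37. [r6c1∈{4}] r6c1 is down to just 4. So r6c1=4.
Step 38. [r3c3∈{3}] r3c3 has the single candidate 3. So r3c3=3.
Step 39. [r7c8∈{1}] r7c8's peers cover all but 1, so r7c8=1.
Step 40. [r9c6∈{1}] r9c6's peers cover all but 1. So r9c6=1.
Step 41. [r2c2∈{4}] r2c2's peers cover all but 4, so r2c2=4.
Step 42. [r8c7∈{3}] r8c7 has the single candidate 3 ⇒ r8c7=3.
Step 43. [r1c6∈{8}] r1c6 is down to just 8. So r1c6=8.
Step 44. [r7c2∈{5}] r7c2's peers cover all but 5. So r7c2=5.
Step 45. [r6c7∈{5}] r6c7's peers cover all but 5, so r6c7=5.
Step 46. [r4c6∈{7}] only 7 remains possible at r4c6. So r4c6=7.
Step 47. [r4c9∈{1}] nothing but 1 survives at r4c9, so r4c9=1.
Step 48. [r5c8∈{8}] r5c8 is down to just 8 ⇒ r5c8=8.

Answer: 2 9 5 4 1 8 7 6 3 / 8 4 7 2 6 3 1 5 9 / 6 1 3 9 7 5 8 4 2 / 5 8 2 6 4 7 9 3 1 / 7 3 9 1 5 2 4 8 6 / 4 6 1 8 3 9 5 2 7 / 3 5 6 7 9 4 2 1 8 / 1 7 8 5 2 6 3 9 4 / 9 2 4 3 8 1 6 7 5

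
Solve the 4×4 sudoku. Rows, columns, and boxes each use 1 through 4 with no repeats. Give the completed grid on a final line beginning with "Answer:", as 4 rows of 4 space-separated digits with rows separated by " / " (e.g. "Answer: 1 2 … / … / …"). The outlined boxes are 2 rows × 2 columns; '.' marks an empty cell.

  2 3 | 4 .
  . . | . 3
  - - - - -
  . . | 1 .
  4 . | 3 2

Step 1. [r2c1∈{1}] nothing but 1 survives at r2c1 ⇒ r2c1=1.
Step 2. [r4c2∈{1}] r4c2 has the single candidate 1, so r4c2=1.
Step 3. [r3c4∈{4}] r3c4's peers cover all but 4 ⇒ r3c4=4.
Step 4. [r2c2∈{4}] r2c2 has the single candidate 4, so r2c2=4.
Step 5. [r3c2∈{2}] only 2 remains possible at r3c2. So r3c2=2.
Step 6. [r1c4∈{1}] nothing but 1 survives at r1c4 ⇒ r1c4=1.
Step 7. [r2c3∈{2}] only 2 remains possible at r2c3 ⇒ r2c3=2.
Step 8. [r3c1∈{3}] only 3 remains possible at r3c1 ⇒ r3c1=3.

Answer: 2 3 4 1 / 1 4 2 3 / 3 2 1 4 / 4 1 3 2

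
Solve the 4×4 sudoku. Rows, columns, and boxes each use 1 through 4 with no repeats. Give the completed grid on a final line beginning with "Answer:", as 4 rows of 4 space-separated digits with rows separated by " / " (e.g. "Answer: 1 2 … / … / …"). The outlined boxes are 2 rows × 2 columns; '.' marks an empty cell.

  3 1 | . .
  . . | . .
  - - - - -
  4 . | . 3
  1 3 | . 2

Step 1. [r2c3∈{1,2,3,4}] r2c3 is the only open cell in row 2 admitting 3, so r2c3=3.
Step 2. [r2c2∈{2,4}] across col 2, 4 lands solely at r2c2, so r2c2=4.
Step 3. [r1c3∈{2,4}] 2 has one home in row 1: r1c3 ⇒ r1c3=2.
Step 4. [r1c4∈{4}] r1c4 has the single candidate 4, so r1c4=4.
Step 5. [r3c3∈{1}] only 1 remains possible at r3c3, so r3c3=1.
Step 6. [r4c3∈{4}] r4c3 has the single candidate 4 ⇒ r4c3=4.
Step 7. [r2c1∈{2}] nothing but 2 survives at r2c1, so r2c1=2.
Step 8. [r2c4∈{1}] r2c4 has the single candidate 1. So r2c4=1.
Step 9. [r3c2∈{2}] only 2 remains possible at r3c2, so r3c2=2.

Answer: 3 1 2 4 / 2 4 3 1 / 4 2 1 3 / 1 3 4 2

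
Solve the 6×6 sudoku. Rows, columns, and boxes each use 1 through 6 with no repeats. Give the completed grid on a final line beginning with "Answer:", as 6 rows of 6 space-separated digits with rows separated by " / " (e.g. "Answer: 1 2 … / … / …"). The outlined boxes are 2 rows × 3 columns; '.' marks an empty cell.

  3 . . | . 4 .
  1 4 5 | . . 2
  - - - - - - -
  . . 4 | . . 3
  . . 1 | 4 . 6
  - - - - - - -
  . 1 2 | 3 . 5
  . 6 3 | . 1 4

Step 1. [r1c4∈{1,5,6}] in row 1, 5 fits only at r1c4 ⇒ r1c4=5.
Step 2. [r3c1∈{2,5,6}] 6 has one home in row 3: r3c1 ⇒ r3c1=6.
Step 3. [r4c1∈{2,5}] r4c1 is the only open cell in col 1 admitting 2. So r4c1=2.
Step 4. [r4c5∈{5}] nothing but 5 survives at r4c5 ⇒ r4c5=5.
Step 5. [r2c4∈{6}] r2c4 has the single candidate 6. So r2c4=6.
Step 6. [r3c4∈{1,2}] across row 3, 1 lands solely at r3c4, so r3c4=1.
Step 7. [r4c2∈{3}] only 3 remains possible at r4c2. So r4c2=3.
Step 8. [r5c1∈{4}] r5c1 is down to just 4. So r5c1=4.
Step 9. [r1c3∈{6}] r1c3 has the single candidate 6 ⇒ r1c3=6.
Step 10. [r1c2∈{2}] only 2 remains possible at r1c2, so r1c2=2.
Step 11. [r6c4∈{2}] r6c4 has the single candidate 2 ⇒ r6c4=2.
Step 12. [r1c6∈{1}] r1c6's peers cover all but 1, so r1c6=1.
Step 13. [r6c1∈{5}] r6c1 has the single candidate 5 ⇒ r6c1=5.
Step 14. [r3c5∈{2}] r3c5 is down to just 2. So r3c5=2.
Step 15. [r3c2∈{5}] r3c2 is down to just 5, so r3c2=5.
Step 16. [r5c5∈{6}] r5c5 is down to just 6 ⇒ r5c5=6.
Step 17. [r2c5∈{3}] r2c5 has the single candidate 3 ⇒ r2c5=3.

Answer: 3 2 6 5 4 1 / 1 4 5 6 3 2 / 6 5 4 1 2 3 / 2 3 1 4 5 6 / 4 1 2 3 6 5 / 5 6 3 2 1 4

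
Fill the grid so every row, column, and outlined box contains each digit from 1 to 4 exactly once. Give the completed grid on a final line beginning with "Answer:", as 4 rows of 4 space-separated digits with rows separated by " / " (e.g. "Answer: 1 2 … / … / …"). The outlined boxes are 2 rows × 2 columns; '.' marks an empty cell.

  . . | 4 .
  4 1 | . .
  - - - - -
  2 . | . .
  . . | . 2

Step 1. [r2c4∈{3}] r2c4 has the single candidate 3, so r2c4=3.
Step 2. [r4c1∈{1,3}] 1 has one home in col 1: r4c1, so r4c1=1.
Step 3. [r3c3∈{1,3}] r3c3 is the only open cell in col 3 admitting 1, so r3c3=1.
Step 4. [r3c2∈{3,4}] r3c2 is the only open cell in row 3 admitting 3, so r3c2=3.
Step 5. [r4c2∈{4}] nothing but 4 survives at r4c2 ⇒ r4c2=4.
Step 6. [r1c4∈{1}] only 1 remains possible at r1c4, so r1c4=1.
Step 7. [r3c4∈{4}] nothing but 4 survives at r3c4. So r3c4=4.
Step 8. [r1c2∈{2}] r1c2 is down to just 2 ⇒ r1c2=2.
Step 9. [r2c3∈{2}] r2c3 has the single candidate 2 ⇒ r2c3=2.
Step 10. [r1c1∈{3}] nothing but 3 survives at r1c1. So r1c1=3.
Step 11. [r4c3∈{3}] nothing but 3 survives at r4c3 ⇒ r4c3=3.

Answer: 3 2 4 1 / 4 1 2 3 / 2 3 1 4 / 1 4 3 2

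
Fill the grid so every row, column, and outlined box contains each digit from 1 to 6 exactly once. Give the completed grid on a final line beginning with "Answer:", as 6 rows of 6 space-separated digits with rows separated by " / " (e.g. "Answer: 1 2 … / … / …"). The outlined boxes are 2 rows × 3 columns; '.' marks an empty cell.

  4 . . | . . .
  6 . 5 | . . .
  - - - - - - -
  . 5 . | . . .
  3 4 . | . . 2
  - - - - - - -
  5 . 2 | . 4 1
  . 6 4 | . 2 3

Step 1. [r1c3∈{1,3}] in col 3, 3 fits only at r1c3 ⇒ r1c3=3.
Step 2. [r1c6∈{5,6}] col 6 places 5 nowhere but r1c6 ⇒ r1c6=5.
Step 3. [r3c6∈{4,6}] r3c6 is the only open cell in col 6 admitting 6 ⇒ r3c6=6.
Step 4. [r3c3∈{1}] only 1 remains possible at r3c3 ⇒ r3c3=1.
Step 5. [r3c4∈{3,4}] r3c4 is the only open cell in row 3 admitting 4 ⇒ r3c4=4.
Step 6. [r2c4∈{1,2,3}] in col 4, 3 fits only at r2c4. So r2c4=3.
Step 7. [r2c5∈{1}] r2c5's peers cover all but 1. So r2c5=1.
Step 8. [r1c4∈{2,6}] col 4 places 2 nowhere but r1c4 ⇒ r1c4=2.
Step 9. [r4c4∈{1,5}] r4c4 is the only open cell in row 4 admitting 1, so r4c4=1.
Step 10. [r3c1∈{2}] only 2 remains possible at r3c1, so r3c1=2.
Step 11. [r6c4∈{5}] r6c4's peers cover all but 5 ⇒ r6c4=5.
Step 12. [r6c1∈{1}] r6c1 has the single candidate 1, so r6c1=1.
Step 13. [r2c6∈{4}] nothing but 4 survives at r2c6, so r2c6=4.
Step 14. [r3c5∈{3}] r3c5 is down to just 3. So r3c5=3.
Step 15. [r4c5∈{5}] r4c5 is down to just 5, so r4c5=5.
Step 16. [r5c2∈{3}] only 3 remains possible at r5c2 ⇒ r5c2=3.
Step 17. [r5c4∈{6}] r5c4 has the single candidate 6, so r5c4=6.
Step 18. [r1c2∈{1}] r1c2 is down to just 1, so r1c2=1.
Step 19. [r2c2∈{2}] only 2 remains possible at r2c2. So r2c2=2.
Step 20. [r1c5∈{6}] r1c5 has the single candidate 6, so r1c5=6.
Step 21. [r4c3∈{6}] r4c3's peers cover all but 6 ⇒ r4c3=6.

Answer: 4 1 3 2 6 5 / 6 2 5 3 1 4 / 2 5 1 4 3 6 / 3 4 6 1 5 2 / 5 3 2 6 4 1 / 1 6 4 5 2 3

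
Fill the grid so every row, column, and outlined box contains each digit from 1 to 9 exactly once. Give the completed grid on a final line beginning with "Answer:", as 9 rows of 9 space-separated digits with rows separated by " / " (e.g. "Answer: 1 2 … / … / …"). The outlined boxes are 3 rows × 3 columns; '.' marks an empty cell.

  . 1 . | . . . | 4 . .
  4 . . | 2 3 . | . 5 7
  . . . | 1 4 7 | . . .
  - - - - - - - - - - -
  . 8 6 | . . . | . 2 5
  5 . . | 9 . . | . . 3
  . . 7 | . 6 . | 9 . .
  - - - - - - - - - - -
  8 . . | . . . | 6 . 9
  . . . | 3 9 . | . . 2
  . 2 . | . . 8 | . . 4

Step 1. [r6c9∈{1,8}] in col 9, 1 fits only at r6c9, so r6c9=1.
Step 2. [r1c1∈{2,3,6,7,9}] in row 1, 7 fits only at r1c1 ⇒ r1c1=7.
Step 3. [r1c3∈{2,3,5,8,9}] 2 has one home in row 1: r1c3 ⇒ r1c3=2.
Step 4. [r1c8∈{3,6,8,9}] row 1 places 3 nowhere but r1c8, so r1c8=3.
Step 5. [r5c2∈{4}] r5c2's peers cover all but 4. So r5c2=4.
Step 6. [r5c3∈{1}] only 1 remains possible at r5c3 ⇒ r5c3=1.
Step 7. [r4c7∈{7}] only 7 remains possible at r4c7 ⇒ r4c7=7.
Step 8. [r5c7∈{8}] only 8 remains possible at r5c7. So r5c7=8.
Step 9. [r6c2∈{3}] r6c2 is down to just 3. So r6c2=3.
Step 10. [r3c8∈{6,8,9}] col 8 places 9 nowhere but r3c8. So r3c8=9.
Step 11. [r7c3∈{3,4,5}] row 7 places 3 nowhere but r7c3, so r7c3=3.
Step 12. [r4c4∈{4}] r4c4 is down to just 4. So r4c4=4.
Step 13. [r7c6∈{1,2,4,5}] row 7 places 4 nowhere but r7c6. So r7c6=4.
Step 14. [r7c5∈{1,2,5,7}] across row 7, 2 lands solely at r7c5 ⇒ r7c5=2.
Step 15. [r7c8∈{1,7}] in row 7, 1 fits only at r7c8 ⇒ r7c8=1.
Step 16. [r8c7∈{5}] r8c7 is down to just 5, so r8c7=5.
Step 17. [r1c6∈{5,6,9}] across row 1, 9 lands solely at r1c6, so r1c6=9.
Step 18. [r2c6∈{6}] only 6 remains possible at r2c6 ⇒ r2c6=6.
Step 19. [r1c5∈{5,8}] r1c5 is the only open cell in col 5 admitting 8, so r1c5=8.
Step 20. [r9c5∈{1,5,7}] 5 has one home in col 5: r9c5. So r9c5=5.
Step 21. [r9c1∈{1,6,9}] row 9 places 1 nowhere but r9c1, so r9c1=1.
Step 22. [r8c1∈{6}] r8c1's peers cover all but 6, so r8c1=6.
Step 23. [r7c4∈{7}] nothing but 7 survives at r7c4. So r7c4=7.
Step 24. [r2c3∈{8,9}] in row 2, 8 fits only at r2c3, so r2c3=8.
Step 25. [r6c6∈{2,5}] 5 has one home in col 6: r6c6. So r6c6=5.
Step 26. [r3c2∈{5,6}] in col 2, 6 fits only at r3c2. So r3c2=6.
Step 27. [r8c2∈{7}] r8c2 is down to just 7 ⇒ r8c2=7.
Step 28. [r4c6∈{1,3}] 3 has one home in row 4: r4c6. So r4c6=3.
Step 29. [r4c5∈{1}] only 1 remains possible at r4c5, so r4c5=1.
Step 30. [r5c5∈{7}] nothing but 7 survives at r5c5. So r5c5=7.
Step 31. [r8c8∈{8}] only 8 remains possible at r8c8, so r8c8=8.
Step 32. [r1c9∈{6}] r1c9 is down to just 6 ⇒ r1c9=6.
Step 33. [r3c9∈{8}] only 8 remains possible at r3c9. So r3c9=8.
Step 34. [r1c4∈{5}] r1c4 has the single candidate 5. So r1c4=5.
Step 35. [r7c2∈{5}] nothing but 5 survives at r7c2. So r7c2=5.
Step 36. [r3c1∈{3}] r3c1 is down to just 3. So r3c1=3.
Step 37. [r9c4∈{6}] nothing but 6 survives at r9c4 ⇒ r9c4=6.
Step 38. [r3c3∈{5}] r3c3 has the single candidate 5. So r3c3=5.
Step 39. [r4c1∈{9}] r4c1's peers cover all but 9 ⇒ r4c1=9.
Step 40. [r2c7∈{1}] r2c7 is down to just 1, so r2c7=1.
Step 41. [r8c3∈{4}] r8c3 has the single candidate 4. So r8c3=4.
Step 42. [r5c6∈{2}] r5c6 has the single candidate 2 ⇒ r5c6=2.
Step 43. [r9c3∈{9}] r9c3's peers cover all but 9 ⇒ r9c3=9.
Step 44. [r5c8∈{6}] nothing but 6 survives at r5c8. So r5c8=6.
Step 45. [r3c7∈{2}] r3c7 has the single candidate 2, so r3c7=2.
Step 46. [r6c8∈{4}] nothing but 4 survives at r6c8 ⇒ r6c8=4.
Step 47. [r2c2∈{9}] only 9 remains possible at r2c2, so r2c2=9.
Step 48. [r6c1∈{2}] r6c1 has the single candidate 2, so r6c1=2.
Step 49. [r9c7∈{3}] only 3 remains possible at r9c7 ⇒ r9c7=3.
Step 50. [r8c6∈{1}] nothing but 1 survives at r8c6, so r8c6=1.
Step 51. [r6c4∈{8}] nothing but 8 survives at r6c4 ⇒ r6c4=8.
Step 52. [r9c8∈{7}] r9c8's peers cover all but 7, so r9c8=7.

Answer: 7 1 2 5 8 9 4 3 6 / 4 9 8 2 3 6 1 5 7 / 3 6 5 1 4 7 2 9 8 / 9 8 6 4 1 3 7 2 5 / 5 4 1 9 7 2 8 6 3 / 2 3 7 8 6 5 9 4 1 / 8 5 3 7 2 4 6 1 9 / 6 7 4 3 9 1 5 8 2 / 1 2 9 6 5 8 3 7 4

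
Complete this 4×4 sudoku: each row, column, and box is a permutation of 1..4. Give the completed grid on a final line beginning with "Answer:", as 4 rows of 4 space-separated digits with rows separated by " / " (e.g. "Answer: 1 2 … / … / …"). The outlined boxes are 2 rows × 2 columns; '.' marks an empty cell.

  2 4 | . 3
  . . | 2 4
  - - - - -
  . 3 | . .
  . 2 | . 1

Step 1. [r4c1∈{4}] r4c1 is down to just 4 ⇒ r4c1=4.
Step 2. [r3c1∈{1}] only 1 remains possible at r3c1, so r3c1=1.
Step 3. [r3c4∈{2}] only 2 remains possible at r3c4 ⇒ r3c4=2.
Step 4. [r4c3∈{3}] r4c3 is down to just 3, so r4c3=3.
Step 5. [r2c2∈{1}] nothing but 1 survives at r2c2, so r2c2=1.
Step 6. [r1c3∈{1}] only 1 remains possible at r1c3. So r1c3=1.
Step 7. [r2c1∈{3}] only 3 remains possible at r2c1 ⇒ r2c1=3.
Step 8. [r3c3∈{4}] r3c3 is down to just 4 ⇒ r3c3=4.

Answer: 2 4 1 3 / 3 1 2 4 / 1 3 4 2 / 4 2 3 1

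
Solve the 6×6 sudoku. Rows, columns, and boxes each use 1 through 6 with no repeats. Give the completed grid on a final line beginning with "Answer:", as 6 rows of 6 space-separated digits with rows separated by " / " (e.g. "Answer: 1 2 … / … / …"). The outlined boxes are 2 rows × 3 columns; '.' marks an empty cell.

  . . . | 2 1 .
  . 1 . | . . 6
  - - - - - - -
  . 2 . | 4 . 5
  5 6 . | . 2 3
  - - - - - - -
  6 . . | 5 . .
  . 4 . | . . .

Step 1. [r6c3∈{1,2,3,5}] 5 has one home in row 6: r6c3 ⇒ r6c3=5.
Step 2. [r2c4∈{3}] r2c4's peers cover all but 3, so r2c4=3.
Step 3. [r5c2∈{3}] r5c2's peers cover all but 3, so r5c2=3.
Step 4. [r1c6∈{4}] r1c6 has the single candidate 4 ⇒ r1c6=4.
Step 5. [r4c4∈{1}] nothing but 1 survives at r4c4. So r4c4=1.
Step 6. [r2c1∈{2,4}] 4 has one home in col 1: r2c1. So r2c1=4.
Step 7. [r6c1∈{1,2}] col 1 places 2 nowhere but r6c1, so r6c1=2.
Step 8. [r3c1∈{1,3}] 1 has one home in col 1: r3c1, so r3c1=1.
Step 9. [r1c1∈{3}] nothing but 3 survives at r1c1, so r1c1=3.
Step 10. [r6c5∈{3,6}] across row 6, 3 lands solely at r6c5, so r6c5=3.
Step 11. [r6c6∈{1}] r6c6 is down to just 1. So r6c6=1.
Step 12. [r3c3∈{3}] r3c3's peers cover all but 3 ⇒ r3c3=3.
Step 13. [r5c6∈{2}] nothing but 2 survives at r5c6 ⇒ r5c6=2.
Step 14. [r1c3∈{6}] r1c3's peers cover all but 6, so r1c3=6.
Step 15. [r4c3∈{4}] only 4 remains possible at r4c3, so r4c3=4.
Step 16. [r2c3∈{2}] r2c3 is down to just 2 ⇒ r2c3=2.
Step 17. [r2c5∈{5}] r2c5 is down to just 5 ⇒ r2c5=5.
Step 18. [r3c5∈{6}] r3c5 has the single candidate 6. So r3c5=6.
Step 19. [r6c4∈{6}] nothing but 6 survives at r6c4. So r6c4=6.
Step 20. [r5c3∈{1}] r5c3's peers cover all but 1 ⇒ r5c3=1.
Step 21. [r1c2∈{5}] r1c2's peers cover all but 5, so r1c2=5.
Step 22. [r5c5∈{4}] r5c5 has the single candidate 4. So r5c5=4.

Answer: 3 5 6 2 1 4 / 4 1 2 3 5 6 / 1 2 3 4 6 5 / 5 6 4 1 2 3 / 6 3 1 5 4 2 / 2 4 5 6 3 1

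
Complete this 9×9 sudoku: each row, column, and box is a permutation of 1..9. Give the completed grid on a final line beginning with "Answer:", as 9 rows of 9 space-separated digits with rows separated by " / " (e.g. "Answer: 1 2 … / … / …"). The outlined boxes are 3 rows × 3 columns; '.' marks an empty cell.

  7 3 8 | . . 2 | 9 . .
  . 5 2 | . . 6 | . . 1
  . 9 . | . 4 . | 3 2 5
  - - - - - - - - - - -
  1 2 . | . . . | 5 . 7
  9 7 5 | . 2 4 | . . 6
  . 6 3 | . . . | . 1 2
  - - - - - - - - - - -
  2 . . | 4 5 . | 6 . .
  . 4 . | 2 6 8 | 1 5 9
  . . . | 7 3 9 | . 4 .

Step 1. [r3c4∈{1,8}] in row 3, 8 fits only at r3c4, so r3c4=8.
Step 2. [r5c7∈{8}] r5c7 has the single candidate 8. So r5c7=8.
Step 3. [r3c3∈{1,6}] across box 1, 1 lands solely at r3c3 ⇒ r3c3=1.
Step 4. [r9c9∈{8}] only 8 remains possible at r9c9 ⇒ r9c9=8.
Step 5. [r2c4∈{3,9}] in row 2, 3 fits only at r2c4 ⇒ r2c4=3.
Step 6. [r4c8∈{3,9}] across col 8, 9 lands solely at r4c8. So r4c8=9.
Step 7. [r7c8∈{3,7}] box 9 places 7 nowhere but r7c8 ⇒ r7c8=7.
Step 8. [r3c6∈{7}] r3c6 has the single candidate 7. So r3c6=7.
Step 9. [r6c4∈{5,9}] 9 has one home in col 4: r6c4 ⇒ r6c4=9.
Step 10. [r6c1∈{4,8}] in col 1, 8 fits only at r6c1, so r6c1=8.
Step 11. [r9c1∈{5,6}] across row 9, 5 lands solely at r9c1. So r9c1=5.
Step 12. [r1c4∈{1,5}] across row 1, 5 lands solely at r1c4, so r1c4=5.
Step 13. [r2c1∈{4}] r2c1's peers cover all but 4. So r2c1=4.
Step 14. [r9c2∈{1}] r9c2 has the single candidate 1, so r9c2=1.
Step 15. [r7c3∈{9}] only 9 remains possible at r7c3, so r7c3=9.
Step 16. [r8c1∈{3}] nothing but 3 survives at r8c1 ⇒ r8c1=3.
Step 17. [r2c5∈{9}] r2c5 is down to just 9 ⇒ r2c5=9.
Step 18. [r7c2∈{8}] only 8 remains possible at r7c2, so r7c2=8.
Step 19. [r1c9∈{4}] r1c9 has the single candidate 4 ⇒ r1c9=4.
Step 20. [r4c6∈{3}] nothing but 3 survives at r4c6. So r4c6=3.
Step 21. [r6c7∈{4}] r6c7 has the single candidate 4, so r6c7=4.
Step 22. [r6c5∈{7}] nothing but 7 survives at r6c5. So r6c5=7.
Step 23. [r1c8∈{6}] only 6 remains possible at r1c8 ⇒ r1c8=6.
Step 24. [r9c3∈{6}] r9c3 has the single candidate 6, so r9c3=6.
Step 25. [r7c6∈{1}] r7c6 is down to just 1 ⇒ r7c6=1.
Step 26. [r4c5∈{8}] r4c5 has the single candidate 8, so r4c5=8.
Step 27. [r6c6∈{5}] r6c6 has the single candidate 5 ⇒ r6c6=5.
Step 28. [r2c8∈{8}] r2c8 is down to just 8 ⇒ r2c8=8.
Step 29. [r1c5∈{1}] only 1 remains possible at r1c5. So r1c5=1.
Step 30. [r9c7∈{2}] r9c7's peers cover all but 2. So r9c7=2.
Step 31. [r4c3∈{4}] only 4 remains possible at r4c3, so r4c3=4.
Step 32. [r4c4∈{6}] r4c4 has the single candidate 6 ⇒ r4c4=6.
Step 33. [r5c8∈{3}] only 3 remains possible at r5c8, so r5c8=3.
Step 34. [r3c1∈{6}] r3c1's peers cover all but 6, so r3c1=6.
Step 35. [r7c9∈{3}] r7c9 has the single candidate 3, so r7c9=3.
Step 36. [r5c4∈{1}] only 1 remains possible at r5c4 ⇒ r5c4=1.
Step 37. [r2c7∈{7}] r2c7's peers cover all but 7 ⇒ r2c7=7.
Step 38. [r8c3∈{7}] r8c3's peers cover all but 7. So r8c3=7.

Answer: 7 3 8 5 1 2 9 6 4 / 4 5 2 3 9 6 7 8 1 / 6 9 1 8 4 7 3 2 5 / 1 2 4 6 8 3 5 9 7 / 9 7 5 1 2 4 8 3 6 / 8 6 3 9 7 5 4 1 2 / 2 8 9 4 5 1 6 7 3 / 3 4 7 2 6 8 1 5 9 / 5 1 6 7 3 9 2 4 8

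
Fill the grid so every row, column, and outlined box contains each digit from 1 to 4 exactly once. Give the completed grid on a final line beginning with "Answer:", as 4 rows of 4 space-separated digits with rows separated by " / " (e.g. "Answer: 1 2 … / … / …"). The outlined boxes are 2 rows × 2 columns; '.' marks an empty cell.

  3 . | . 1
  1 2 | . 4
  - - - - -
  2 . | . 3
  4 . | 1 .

Step 1. [r4c4∈{2}] nothing but 2 survives at r4c4. So r4c4=2.
Step 2. [r2c3∈{3}] r2c3 is down to just 3 ⇒ r2c3=3.
Step 3. [r3c2∈{1}] r3c2 has the single candidate 1, so r3c2=1.
Step 4. [r4c2∈{3}] r4c2 has the single candidate 3. So r4c2=3.
Step 5. [r1c3∈{2}] r1c3 is down to just 2. So r1c3=2.
Step 6. [r3c3∈{4}] r3c3's peers cover all but 4 ⇒ r3c3=4.
Step 7. [r1c2∈{4}] r1c2 has the single candidate 4 ⇒ r1c2=4.

Answer: 3 4 2 1 / 1 2 3 4 / 2 1 4 3 / 4 3 1 2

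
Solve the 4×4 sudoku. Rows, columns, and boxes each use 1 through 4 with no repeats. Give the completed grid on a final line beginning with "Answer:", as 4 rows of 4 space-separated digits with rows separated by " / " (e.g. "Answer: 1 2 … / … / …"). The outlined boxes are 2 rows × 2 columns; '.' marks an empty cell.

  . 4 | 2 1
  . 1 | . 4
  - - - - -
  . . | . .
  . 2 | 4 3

Step 1. [r1c1∈{3}] r1c1 has the single candidate 3. So r1c1=3.
Step 2. [r4c1∈{1}] r4c1 has the single candidate 1 ⇒ r4c1=1.
Step 3. [r3c1∈{4}] r3c1 is down to just 4 ⇒ r3c1=4.
Step 4. [r2c1∈{2}] r2c1 is down to just 2, so r2c1=2.
Step 5. [r2c3∈{3}] r2c3 has the single candidate 3 ⇒ r2c3=3.
Step 6. [r3c3∈{1}] only 1 remains possible at r3c3, so r3c3=1.
Step 7. [r3c4∈{2}] r3c4's peers cover all but 2, so r3c4=2.
Step 8. [r3c2∈{3}] r3c2 has the single candidate 3, so r3c2=3.

Answer: 3 4 2 1 / 2 1 3 4 / 4 3 1 2 / 1 2 4 3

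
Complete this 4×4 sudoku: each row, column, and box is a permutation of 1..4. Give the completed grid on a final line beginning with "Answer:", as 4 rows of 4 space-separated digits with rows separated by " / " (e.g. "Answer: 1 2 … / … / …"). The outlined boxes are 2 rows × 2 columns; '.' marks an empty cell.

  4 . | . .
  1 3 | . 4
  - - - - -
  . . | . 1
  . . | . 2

Step 1. [r3c1∈{2,3}] r3c1 is the only open cell in col 1 admitting 2, so r3c1=2.
Step 2. [r3c3∈{3,4}] row 3 places 3 nowhere but r3c3 ⇒ r3c3=3.
Step 3. [r4c2∈{1,4}] across row 4, 1 lands solely at r4c2. So r4c2=1.
Step 4. [r1c2∈{2}] r1c2's peers cover all but 2 ⇒ r1c2=2.
Step 5. [r2c3∈{2}] r2c3 is down to just 2 ⇒ r2c3=2.
Step 6. [r1c3∈{1}] r1c3's peers cover all but 1 ⇒ r1c3=1.
Step 7. [r4c1∈{3}] nothing but 3 survives at r4c1 ⇒ r4c1=3.
Step 8. [r3c2∈{4}] r3c2 has the single candidate 4, so r3c2=4.
Step 9. [r4c3∈{4}] nothing but 4 survives at r4c3. So r4c3=4.
Step 10. [r1c4∈{3}] only 3 remains possible at r1c4 ⇒ r1c4=3.

Answer: 4 2 1 3 / 1 3 2 4 / 2 4 3 1 / 3 1 4 2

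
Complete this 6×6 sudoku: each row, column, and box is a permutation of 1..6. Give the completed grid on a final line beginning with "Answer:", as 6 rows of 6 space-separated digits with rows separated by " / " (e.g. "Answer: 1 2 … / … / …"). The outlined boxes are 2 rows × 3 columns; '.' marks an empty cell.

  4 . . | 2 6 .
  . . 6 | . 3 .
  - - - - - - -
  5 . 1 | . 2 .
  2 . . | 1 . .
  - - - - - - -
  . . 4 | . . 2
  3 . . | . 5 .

Step 1. [r4c6∈{3,4,5,6}] in row 4, 5 fits only at r4c6. So r4c6=5.
Step 2. [r4c2∈{3,4,6}] 6 has one home in row 4: r4c2. So r4c2=6.
Step 3. [r3c6∈{3,4,6}] col 6 places 3 nowhere but r3c6, so r3c6=3.
Step 4. [r6c6∈{1,4,6}] 6 has one home in col 6: r6c6. So r6c6=6.
Step 5. [r6c2∈{1,2}] row 6 places 1 nowhere but r6c2 ⇒ r6c2=1.
Step 6. [r1c3∈{3,5}] col 3 places 5 nowhere but r1c3. So r1c3=5.
Step 7. [r6c4∈{4}] r6c4's peers cover all but 4 ⇒ r6c4=4.
Step 8. [r1c6∈{1}] r1c6's peers cover all but 1 ⇒ r1c6=1.
Step 9. [r4c3∈{3}] only 3 remains possible at r4c3, so r4c3=3.
Step 10. [r5c5∈{1}] nothing but 1 survives at r5c5. So r5c5=1.
Step 11. [r2c4∈{5}] r2c4's peers cover all but 5 ⇒ r2c4=5.
Step 12. [r3c4∈{6}] r3c4 has the single candidate 6. So r3c4=6.
Step 13. [r6c3∈{2}] only 2 remains possible at r6c3. So r6c3=2.
Step 14. [r5c4∈{3}] nothing but 3 survives at r5c4, so r5c4=3.
Step 15. [r2c2∈{2}] nothing but 2 survives at r2c2, so r2c2=2.
Step 16. [r5c1∈{6}] only 6 remains possible at r5c1. So r5c1=6.
Step 17. [r2c1∈{1}] nothing but 1 survives at r2c1. So r2c1=1.
Step 18. [r2c6∈{4}] only 4 remains possible at r2c6, so r2c6=4.
Step 19. [r5c2∈{5}] r5c2 has the single candidate 5. So r5c2=5.
Step 20. [r1c2∈{3}] r1c2 has the single candidate 3 ⇒ r1c2=3.
Step 21. [r4c5∈{4}] only 4 remains possible at r4c5, so r4c5=4.
Step 22. [r3c2∈{4}] r3c2 is down to just 4, so r3c2=4.

Answer: 4 3 5 2 6 1 / 1 2 6 5 3 4 / 5 4 1 6 2 3 / 2 6 3 1 4 5 / 6 5 4 3 1 2 / 3 1 2 4 5 6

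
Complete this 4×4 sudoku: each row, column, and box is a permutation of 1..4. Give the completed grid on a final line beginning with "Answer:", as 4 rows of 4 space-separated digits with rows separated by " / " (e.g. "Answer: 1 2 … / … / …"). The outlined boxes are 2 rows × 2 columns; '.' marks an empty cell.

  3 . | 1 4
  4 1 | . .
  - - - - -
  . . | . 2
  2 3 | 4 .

Step 1. [r2c3∈{2,3}] across row 2, 2 lands solely at r2c3, so r2c3=2.
Step 2. [r4c4∈{1}] only 1 remains possible at r4c4 ⇒ r4c4=1.
Step 3. [r1c2∈{2}] r1c2's peers cover all but 2, so r1c2=2.
Step 4. [r2c4∈{3}] r2c4 is down to just 3. So r2c4=3.
Step 5. [r3c3∈{3}] only 3 remains possible at r3c3, so r3c3=3.
Step 6. [r3c1∈{1}] r3c1's peers cover all but 1, so r3c1=1.
Step 7. [r3c2∈{4}] r3c2 has the single candidate 4 ⇒ r3c2=4.

Answer: 3 2 1 4 / 4 1 2 3 / 1 4 3 2 / 2 3 4 1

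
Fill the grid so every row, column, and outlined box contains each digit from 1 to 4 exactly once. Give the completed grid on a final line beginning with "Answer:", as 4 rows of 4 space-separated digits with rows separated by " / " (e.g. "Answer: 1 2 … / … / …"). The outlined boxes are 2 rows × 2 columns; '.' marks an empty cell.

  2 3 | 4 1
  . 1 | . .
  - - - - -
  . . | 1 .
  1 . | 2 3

Step 1. [r4c2∈{4}] only 4 remains possible at r4c2. So r4c2=4.
Step 2. [r3c2∈{2}] r3c2 has the single candidate 2. So r3c2=2.
Step 3. [r2c1∈{4}] r2c1 is down to just 4, so r2c1=4.
Step 4. [r2c3∈{3}] nothing but 3 survives at r2c3, so r2c3=3.
Step 5. [r2c4∈{2}] r2c4 is down to just 2 ⇒ r2c4=2.
Step 6. [r3c4∈{4}] r3c4's peers cover all but 4. So r3c4=4.
Step 7. [r3c1∈{3}] r3c1 has the single candidate 3 ⇒ r3c1=3.

Answer: 2 3 4 1 / 4 1 3 2 / 3 2 1 4 / 1 4 2 3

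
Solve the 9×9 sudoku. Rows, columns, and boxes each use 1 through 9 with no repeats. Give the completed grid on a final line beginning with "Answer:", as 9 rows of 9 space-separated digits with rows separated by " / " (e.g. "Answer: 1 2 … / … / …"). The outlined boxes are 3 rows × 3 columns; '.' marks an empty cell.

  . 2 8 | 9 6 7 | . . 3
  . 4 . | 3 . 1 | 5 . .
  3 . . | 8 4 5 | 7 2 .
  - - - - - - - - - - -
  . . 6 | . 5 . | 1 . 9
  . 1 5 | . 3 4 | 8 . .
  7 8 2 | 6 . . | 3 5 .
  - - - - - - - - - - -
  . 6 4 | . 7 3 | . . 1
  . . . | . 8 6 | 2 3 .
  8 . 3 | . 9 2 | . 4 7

Step 1. [r2c8∈{6,8,9}] in box 3, 9 fits only at r2c8, so r2c8=9.
Step 2. [r9c2∈{5}] r9c2's peers cover all but 5 ⇒ r9c2=5.
Step 3. [r3c3∈{1,9}] row 3 places 1 nowhere but r3c3, so r3c3=1.
Step 4. [r8c3∈{7,9}] across col 3, 9 lands solely at r8c3. So r8c3=9.
Step 5. [r5c8∈{6,7}] across col 8, 6 lands solely at r5c8, so r5c8=6.
Step 6. [r8c4∈{1,4,5}] across row 8, 4 lands solely at r8c4. So r8c4=4.
Step 7. [r5c4∈{2,7}] 7 has one home in row 5: r5c4, so r5c4=7.
Step 8. [r3c9∈{6}] only 6 remains possible at r3c9. So r3c9=6.
Step 9. [r2c3∈{7}] r2c3 has the single candidate 7, so r2c3=7.
Step 10. [r5c1∈{9}] nothing but 9 survives at r5c1, so r5c1=9.
Step 11. [r6c6∈{9}] only 9 remains possible at r6c6 ⇒ r6c6=9.
Step 12. [r4c8∈{7}] r4c8 is down to just 7 ⇒ r4c8=7.
Step 13. [r5c9∈{2}] nothing but 2 survives at r5c9. So r5c9=2.
Step 14. [r6c5∈{1}] r6c5 has the single candidate 1, so r6c5=1.
Step 15. [r4c4∈{2}] only 2 remains possible at r4c4. So r4c4=2.
Step 16. [r1c7∈{4}] nothing but 4 survives at r1c7 ⇒ r1c7=4.
Step 17. [r9c7∈{6}] r9c7's peers cover all but 6. So r9c7=6.
Step 18. [r7c7∈{9}] r7c7's peers cover all but 9. So r7c7=9.
Step 19. [r8c2∈{7}] nothing but 7 survives at r8c2. So r8c2=7.
Step 20. [r6c9∈{4}] r6c9 has the single candidate 4 ⇒ r6c9=4.
Step 21. [r8c9∈{5}] r8c9's peers cover all but 5 ⇒ r8c9=5.
Step 22. [r7c8∈{8}] r7c8's peers cover all but 8 ⇒ r7c8=8.
Step 23. [r7c1∈{2}] only 2 remains possible at r7c1 ⇒ r7c1=2.
Step 24. [r7c4∈{5}] r7c4 has the single candidate 5, so r7c4=5.
Step 25. [r1c8∈{1}] nothing but 1 survives at r1c8. So r1c8=1.
Step 26. [r3c2∈{9}] only 9 remains possible at r3c2 ⇒ r3c2=9.
Step 27. [r2c5∈{2}] only 2 remains possible at r2c5 ⇒ r2c5=2.
Step 28. [r4c2∈{3}] r4c2's peers cover all but 3, so r4c2=3.
Step 29. [r4c1∈{4}] r4c1's peers cover all but 4. So r4c1=4.
Step 30. [r2c9∈{8}] only 8 remains possible at r2c9. So r2c9=8.
Step 31. [r2c1∈{6}] r2c1 is down to just 6. So r2c1=6.
Step 32. [r8c1∈{1}] nothing but 1 survives at r8c1, so r8c1=1.
Step 33. [r9c4∈{1}] r9c4's peers cover all but 1, so r9c4=1.
Step 34. [r1c1∈{5}] r1c1's peers cover all but 5 ⇒ r1c1=5.
Step 35. [r4c6∈{8}] only 8 remains possible at r4c6, so r4c6=8.

Answer: 5 2 8 9 6 7 4 1 3 / 6 4 7 3 2 1 5 9 8 / 3 9 1 8 4 5 7 2 6 / 4 3 6 2 5 8 1 7 9 / 9 1 5 7 3 4 8 6 2 / 7 8 2 6 1 9 3 5 4 / 2 6 4 5 7 3 9 8 1 / 1 7 9 4 8 6 2 3 5 / 8 5 3 1 9 2 6 4 7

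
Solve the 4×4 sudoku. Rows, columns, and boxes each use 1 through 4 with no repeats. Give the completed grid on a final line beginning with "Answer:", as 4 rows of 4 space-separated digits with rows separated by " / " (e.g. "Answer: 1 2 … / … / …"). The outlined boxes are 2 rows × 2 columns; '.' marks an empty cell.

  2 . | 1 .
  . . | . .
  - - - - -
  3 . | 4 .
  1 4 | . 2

Step 1. [r1c4∈{3,4}] row 1 places 4 nowhere but r1c4 ⇒ r1c4=4.
Step 2. [r2c4∈{3}] nothing but 3 survives at r2c4. So r2c4=3.
Step 3. [r2c3∈{2}] r2c3's peers cover all but 2. So r2c3=2.
Step 4. [r3c2∈{2}] only 2 remains possible at r3c2. So r3c2=2.
Step 5. [r2c1∈{4}] only 4 remains possible at r2c1. So r2c1=4.
Step 6. [r1c2∈{3}] only 3 remains possible at r1c2, so r1c2=3.
Step 7. [r2c2∈{1}] r2c2 is down to just 1, so r2c2=1.
Step 8. [r3c4∈{1}] r3c4's peers cover all but 1, so r3c4=1.
Step 9. [r4c3∈{3}] only 3 remains possible at r4c3, so r4c3=3.

Answer: 2 3 1 4 / 4 1 2 3 / 3 2 4 1 / 1 4 3 2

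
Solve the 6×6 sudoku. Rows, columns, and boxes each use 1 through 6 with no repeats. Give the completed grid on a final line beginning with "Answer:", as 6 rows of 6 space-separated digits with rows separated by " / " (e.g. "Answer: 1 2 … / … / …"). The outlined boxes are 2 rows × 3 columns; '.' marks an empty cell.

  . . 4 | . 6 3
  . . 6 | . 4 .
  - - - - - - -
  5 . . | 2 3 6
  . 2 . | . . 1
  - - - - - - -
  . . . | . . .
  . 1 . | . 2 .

Step 1. [r5c2∈{3,4,5,6}] in col 2, 6 fits only at r5c2, so r5c2=6.
Step 2. [r4c4∈{4,5}] box 4 places 4 nowhere but r4c4 ⇒ r4c4=4.
Step 3. [r4c3∈{3}] r4c3 has the single candidate 3 ⇒ r4c3=3.
Step 4. [r6c3∈{5}] r6c3's peers cover all but 5, so r6c3=5.
Step 5. [r1c1∈{1,2}] row 1 places 2 nowhere but r1c1. So r1c1=2.
Step 6. [r1c4∈{1,5}] in row 1, 1 fits only at r1c4. So r1c4=1.
Step 7. [r2c4∈{5}] only 5 remains possible at r2c4 ⇒ r2c4=5.
Step 8. [r5c4∈{3}] nothing but 3 survives at r5c4 ⇒ r5c4=3.
Step 9. [r6c1∈{3,4}] r6c1 is the only open cell in row 6 admitting 3 ⇒ r6c1=3.
Step 10. [r5c6∈{4,5}] r5c6 is the only open cell in col 6 admitting 5, so r5c6=5.
Step 11. [r4c1∈{6}] nothing but 6 survives at r4c1 ⇒ r4c1=6.
Step 12. [r2c2∈{3}] r2c2 has the single candidate 3. So r2c2=3.
Step 13. [r5c5∈{1}] only 1 remains possible at r5c5, so r5c5=1.
Step 14. [r6c6∈{4}] r6c6 is down to just 4 ⇒ r6c6=4.
Step 15. [r1c2∈{5}] r1c2 has the single candidate 5. So r1c2=5.
Step 16. [r3c2∈{4}] r3c2 has the single candidate 4, so r3c2=4.
Step 17. [r6c4∈{6}] r6c4 has the single candidate 6 ⇒ r6c4=6.
Step 18. [r5c3∈{2}] only 2 remains possible at r5c3. So r5c3=2.
Step 19. [r2c1∈{1}] r2c1 is down to just 1 ⇒ r2c1=1.
Step 20. [r2c6∈{2}] r2c6 is down to just 2, so r2c6=2.
Step 21. [r3c3∈{1}] nothing but 1 survives at r3c3 ⇒ r3c3=1.
Step 22. [r4c5∈{5}] r4c5 has the single candidate 5. So r4c5=5.
Step 23. [r5c1∈{4}] r5c1's peers cover all but 4 ⇒ r5c1=4.

Answer: 2 5 4 1 6 3 / 1 3 6 5 4 2 / 5 4 1 2 3 6 / 6 2 3 4 5 1 / 4 6 2 3 1 5 / 3 1 5 6 2 4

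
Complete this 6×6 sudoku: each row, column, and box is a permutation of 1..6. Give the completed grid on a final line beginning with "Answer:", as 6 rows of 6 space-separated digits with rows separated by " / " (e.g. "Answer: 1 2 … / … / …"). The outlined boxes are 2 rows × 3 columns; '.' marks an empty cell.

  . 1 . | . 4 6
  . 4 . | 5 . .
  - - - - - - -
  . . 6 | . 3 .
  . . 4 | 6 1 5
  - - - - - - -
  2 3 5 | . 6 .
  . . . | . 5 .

Step 1. [r6c1∈{1,4,6}] col 1 places 4 nowhere but r6c1 ⇒ r6c1=4.
Step 2. [r2c6∈{1,2,3}] row 2 places 1 nowhere but r2c6, so r2c6=1.
Step 3. [r1c4∈{2,3}] across box 2, 3 lands solely at r1c4 ⇒ r1c4=3.
Step 4. [r5c4∈{1,4}] r5c4 is the only open cell in row 5 admitting 1. So r5c4=1.
Step 5. [r2c3∈{2,3}] r2c3 is the only open cell in col 3 admitting 3, so r2c3=3.
Step 6. [r6c4∈{2}] r6c4 is down to just 2, so r6c4=2.
Step 7. [r3c6∈{2,4}] r3c6 is the only open cell in col 6 admitting 2. So r3c6=2.
Step 8. [r3c1∈{1,5}] 1 has one home in row 3: r3c1 ⇒ r3c1=1.
Step 9. [r3c4∈{4}] r3c4's peers cover all but 4. So r3c4=4.
Step 10. [r1c3∈{2}] r1c3 is down to just 2, so r1c3=2.
Step 11. [r2c1∈{6}] r2c1 is down to just 6. So r2c1=6.
Step 12. [r4c2∈{2}] nothing but 2 survives at r4c2, so r4c2=2.
Step 13. [r2c5∈{2}] r2c5 has the single candidate 2 ⇒ r2c5=2.
Step 14. [r6c6∈{3}] nothing but 3 survives at r6c6, so r6c6=3.
Step 15. [r4c1∈{3}] r4c1 is down to just 3. So r4c1=3.
Step 16. [r6c3∈{1}] r6c3 is down to just 1. So r6c3=1.
Step 17. [r5c6∈{4}] r5c6's peers cover all but 4 ⇒ r5c6=4.
Step 18. [r6c2∈{6}] r6c2's peers cover all but 6. So r6c2=6.
Step 19. [r3c2∈{5}] r3c2 is down to just 5. So r3c2=5.
Step 20. [r1c1∈{5}] nothing but 5 survives at r1c1 ⇒ r1c1=5.

Answer: 5 1 2 3 4 6 / 6 4 3 5 2 1 / 1 5 6 4 3 2 / 3 2 4 6 1 5 / 2 3 5 1 6 4 / 4 6 1 2 5 3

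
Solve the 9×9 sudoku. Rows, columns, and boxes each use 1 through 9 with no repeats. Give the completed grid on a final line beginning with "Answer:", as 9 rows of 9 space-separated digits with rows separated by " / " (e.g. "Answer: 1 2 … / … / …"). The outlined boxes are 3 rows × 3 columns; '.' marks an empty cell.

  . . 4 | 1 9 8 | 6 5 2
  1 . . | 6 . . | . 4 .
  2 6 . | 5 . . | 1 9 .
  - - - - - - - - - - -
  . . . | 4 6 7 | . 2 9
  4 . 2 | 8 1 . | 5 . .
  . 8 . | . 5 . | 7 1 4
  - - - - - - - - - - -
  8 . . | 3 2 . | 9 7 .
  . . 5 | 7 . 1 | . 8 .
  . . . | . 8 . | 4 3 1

Step 1. [r5c2∈{3,7,9}] r5c2 is the only open cell in row 5 admitting 7. So r5c2=7.
Step 2. [r1c2∈{3}] r1c2 is down to just 3. So r1c2=3.
Step 3. [r9c4∈{9}] r9c4 has the single candidate 9 ⇒ r9c4=9.
Step 4. [r8c1∈{3,6,9}] 3 has one home in row 8: r8c1 ⇒ r8c1=3.
Step 5. [r1c1∈{7}] r1c1's peers cover all but 7, so r1c1=7.
Step 6. [r9c1∈{6}] r9c1's peers cover all but 6. So r9c1=6.
Step 7. [r8c2∈{2,4,9}] row 8 places 9 nowhere but r8c2 ⇒ r8c2=9.
Step 8. [r7c6∈{4,5,6}] col 6 places 6 nowhere but r7c6, so r7c6=6.
Step 9. [r5c6∈{3,9}] r5c6 is the only open cell in row 5 admitting 9 ⇒ r5c6=9.
Step 10. [r6c6∈{2,3}] in box 5, 3 fits only at r6c6 ⇒ r6c6=3.
Step 11. [r5c9∈{3,6}] r5c9 is the only open cell in row 5 admitting 3, so r5c9=3.
Step 12. [r3c5∈{3,4,7}] row 3 places 3 nowhere but r3c5. So r3c5=3.
Step 13. [r2c3∈{8,9}] across row 2, 9 lands solely at r2c3. So r2c3=9.
Step 14. [r3c9∈{7,8}] row 3 places 7 nowhere but r3c9, so r3c9=7.
Step 15. [r7c3∈{1}] r7c3 is down to just 1, so r7c3=1.
Step 16. [r4c7∈{8}] r4c7 has the single candidate 8. So r4c7=8.
Step 17. [r4c1∈{5}] r4c1 has the single candidate 5. So r4c1=5.
Step 18. [r4c3∈{3}] r4c3 has the single candidate 3. So r4c3=3.
Step 19. [r2c5∈{7}] r2c5 is down to just 7. So r2c5=7.
Step 20. [r8c7∈{2}] r8c7 is down to just 2. So r8c7=2.
Step 21. [r2c9∈{8}] r2c9 has the single candidate 8 ⇒ r2c9=8.
Step 22. [r8c5∈{4}] only 4 remains possible at r8c5 ⇒ r8c5=4.
Step 23. [r3c3∈{8}] r3c3's peers cover all but 8. So r3c3=8.
Step 24. [r7c2∈{4}] r7c2 has the single candidate 4, so r7c2=4.
Step 25. [r4c2∈{1}] r4c2 has the single candidate 1, so r4c2=1.
Step 26. [r8c9∈{6}] r8c9's peers cover all but 6. So r8c9=6.
Step 27. [r9c2∈{2}] r9c2 is down to just 2 ⇒ r9c2=2.
Step 28. [r2c6∈{2}] nothing but 2 survives at r2c6. So r2c6=2.
Step 29. [r6c1∈{9}] r6c1's peers cover all but 9, so r6c1=9.
Step 30. [r2c7∈{3}] r2c7's peers cover all but 3 ⇒ r2c7=3.
Step 31. [r5c8∈{6}] nothing but 6 survives at r5c8, so r5c8=6.
Step 32. [r3c6∈{4}] r3c6 is down to just 4 ⇒ r3c6=4.
Step 33. [r2c2∈{5}] r2c2 is down to just 5, so r2c2=5.
Step 34. [r9c6∈{5}] r9c6 is down to just 5, so r9c6=5.
Step 35. [r7c9∈{5}] only 5 remains possible at r7c9. So r7c9=5.
Step 36. [r6c3∈{6}] nothing but 6 survives at r6c3, so r6c3=6.
Step 37. [r6c4∈{2}] nothing but 2 survives at r6c4. So r6c4=2.
Step 38. [r9c3∈{7}] r9c3's peers cover all but 7. So r9c3=7.

Answer: 7 3 4 1 9 8 6 5 2 / 1 5 9 6 7 2 3 4 8 / 2 6 8 5 3 4 1 9 7 / 5 1 3 4 6 7 8 2 9 / 4 7 2 8 1 9 5 6 3 / 9 8 6 2 5 3 7 1 4 / 8 4 1 3 2 6 9 7 5 / 3 9 5 7 4 1 2 8 6 / 6 2 7 9 8 5 4 3 1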